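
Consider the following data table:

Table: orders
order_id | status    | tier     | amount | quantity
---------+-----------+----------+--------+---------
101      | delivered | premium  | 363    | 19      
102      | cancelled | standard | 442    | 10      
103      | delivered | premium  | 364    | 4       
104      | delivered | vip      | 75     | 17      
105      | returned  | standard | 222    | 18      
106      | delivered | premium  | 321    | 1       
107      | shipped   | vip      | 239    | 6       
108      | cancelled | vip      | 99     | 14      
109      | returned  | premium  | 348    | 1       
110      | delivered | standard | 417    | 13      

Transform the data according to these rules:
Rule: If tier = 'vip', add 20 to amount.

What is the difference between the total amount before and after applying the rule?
60

Step 1: Original sum of amount = 2890
Step 2: 3 records have tier = 'vip'
Step 3: Each affected record changes by 20
Step 4: Total change = 3 × 20 = 60
Step 5: New sum = 2890 + 60 = 2950
Step 6: Difference = |2950 - 2890| = 60
        (Sum increased by 60)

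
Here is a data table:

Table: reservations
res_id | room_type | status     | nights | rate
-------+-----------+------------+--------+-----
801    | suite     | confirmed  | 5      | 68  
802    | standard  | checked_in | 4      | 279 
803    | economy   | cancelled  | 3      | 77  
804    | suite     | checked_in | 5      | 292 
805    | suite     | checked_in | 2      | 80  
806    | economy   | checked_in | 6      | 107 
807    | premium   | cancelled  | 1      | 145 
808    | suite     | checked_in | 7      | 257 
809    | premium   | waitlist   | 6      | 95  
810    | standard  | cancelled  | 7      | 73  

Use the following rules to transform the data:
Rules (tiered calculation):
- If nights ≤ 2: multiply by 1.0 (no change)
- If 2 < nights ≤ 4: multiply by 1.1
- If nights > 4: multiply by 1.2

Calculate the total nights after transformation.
53.9

Step 1: Tier 1 (nights ≤ 2): 2 records, sum = 3 × 1.0 = 3.0
Step 2: Tier 2 (2 < nights ≤ 4): 2 records, sum = 7 × 1.1 = 7.7
Step 3: Tier 3 (nights > 4): 6 records, sum = 36 × 1.2 = 43.2
Step 4: Final sum = 3.0 + 7.7 + 43.2 = 53.9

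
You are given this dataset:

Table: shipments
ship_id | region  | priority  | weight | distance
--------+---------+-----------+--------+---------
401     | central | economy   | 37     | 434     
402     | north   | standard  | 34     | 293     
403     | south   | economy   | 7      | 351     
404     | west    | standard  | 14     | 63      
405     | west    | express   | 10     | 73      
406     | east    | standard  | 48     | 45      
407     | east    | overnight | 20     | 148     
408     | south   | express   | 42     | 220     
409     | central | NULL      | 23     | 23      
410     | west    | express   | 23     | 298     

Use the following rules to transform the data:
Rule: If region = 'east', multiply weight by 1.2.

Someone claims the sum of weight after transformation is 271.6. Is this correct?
Yes, the result is correct.

Step 1: Calculate the correct sum after transformation
Step 2: Apply multiplier 1.2 to records where region = 'east'
Step 3: Correct result = 271.6
Step 4: Claimed result = 271.6
Step 5: 271.6 = 271.6 ✓
Conclusion: The claimed result is correct.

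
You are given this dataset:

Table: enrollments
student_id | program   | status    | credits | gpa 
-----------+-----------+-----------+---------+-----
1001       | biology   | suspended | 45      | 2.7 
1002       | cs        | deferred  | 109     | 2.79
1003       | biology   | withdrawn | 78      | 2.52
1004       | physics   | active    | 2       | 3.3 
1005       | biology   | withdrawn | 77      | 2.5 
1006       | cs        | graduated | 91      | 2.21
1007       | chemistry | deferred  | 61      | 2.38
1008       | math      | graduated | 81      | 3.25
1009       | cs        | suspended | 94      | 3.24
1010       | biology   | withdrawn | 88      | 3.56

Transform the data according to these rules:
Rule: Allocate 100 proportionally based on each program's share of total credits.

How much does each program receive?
biology: 39.67, chemistry: 8.4, cs: 40.5, math: 11.16, physics: 0.28

Step 1: Calculate total credits = 726
Step 2: Calculate each program's proportion:
  biology: 288/726 = 39.67% → 39.67
  chemistry: 61/726 = 8.40% → 8.4
  cs: 294/726 = 40.50% → 40.5
  math: 81/726 = 11.16% → 11.16
  physics: 2/726 = 0.28% → 0.28
Step 3: Verify: sum of allocations ≈ 100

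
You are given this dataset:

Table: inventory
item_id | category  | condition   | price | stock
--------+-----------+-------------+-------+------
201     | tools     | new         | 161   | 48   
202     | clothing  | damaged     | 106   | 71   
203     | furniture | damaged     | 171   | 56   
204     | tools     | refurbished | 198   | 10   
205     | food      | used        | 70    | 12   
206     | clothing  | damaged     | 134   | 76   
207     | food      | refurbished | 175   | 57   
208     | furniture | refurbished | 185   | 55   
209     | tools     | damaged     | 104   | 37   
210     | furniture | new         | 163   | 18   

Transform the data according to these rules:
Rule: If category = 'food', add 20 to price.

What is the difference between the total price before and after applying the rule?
40

Step 1: Original sum of price = 1467
Step 2: 2 records have category = 'food'
Step 3: Each affected record changes by 20
Step 4: Total change = 2 × 20 = 40
Step 5: New sum = 1467 + 40 = 1507
Step 6: Difference = |1507 - 1467| = 40
        (Sum increased by 40)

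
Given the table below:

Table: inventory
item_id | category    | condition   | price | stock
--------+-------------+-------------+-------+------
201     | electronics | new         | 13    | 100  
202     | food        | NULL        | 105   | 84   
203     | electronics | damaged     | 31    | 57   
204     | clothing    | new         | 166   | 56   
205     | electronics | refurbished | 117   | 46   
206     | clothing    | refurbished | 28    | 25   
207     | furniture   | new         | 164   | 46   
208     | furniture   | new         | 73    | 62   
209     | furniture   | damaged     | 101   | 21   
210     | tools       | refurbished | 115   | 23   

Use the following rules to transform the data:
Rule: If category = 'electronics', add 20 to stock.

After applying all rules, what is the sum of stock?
580

Step 1: Count records where category = 'electronics': 3
Step 2: Total bonus added: 3 × 20 = 60
Step 3: Original sum of stock: 520
Step 4: Final sum = 520 + 60 = 580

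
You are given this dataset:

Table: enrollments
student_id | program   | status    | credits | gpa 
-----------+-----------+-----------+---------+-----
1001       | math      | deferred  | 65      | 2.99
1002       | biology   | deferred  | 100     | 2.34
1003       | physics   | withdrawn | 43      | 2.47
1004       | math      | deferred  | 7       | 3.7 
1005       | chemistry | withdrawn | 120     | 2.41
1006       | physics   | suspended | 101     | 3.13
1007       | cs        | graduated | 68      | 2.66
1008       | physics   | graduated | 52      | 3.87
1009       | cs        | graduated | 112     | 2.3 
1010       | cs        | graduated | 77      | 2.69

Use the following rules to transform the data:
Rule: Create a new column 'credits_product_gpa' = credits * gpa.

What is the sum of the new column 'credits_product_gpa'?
2012.64

Step 1: For each record, compute credits * gpa
Example calculations:
  65 * 2.99 = 194.35
  100 * 2.34 = 234.0
  43 * 2.47 = 106.21
  ...
Step 2: Sum all derived values
Step 3: Total = 2012.64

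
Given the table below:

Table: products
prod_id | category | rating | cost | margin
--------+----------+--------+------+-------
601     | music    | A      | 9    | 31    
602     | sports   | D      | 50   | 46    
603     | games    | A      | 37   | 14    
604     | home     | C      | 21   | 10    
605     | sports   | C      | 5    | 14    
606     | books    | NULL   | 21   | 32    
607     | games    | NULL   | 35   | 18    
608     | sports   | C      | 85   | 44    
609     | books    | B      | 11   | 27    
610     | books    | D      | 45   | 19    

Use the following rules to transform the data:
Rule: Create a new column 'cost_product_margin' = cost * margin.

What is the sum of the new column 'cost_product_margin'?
9571

Step 1: For each record, compute cost * margin
Example calculations:
  9 * 31 = 279
  50 * 46 = 2300
  37 * 14 = 518
  ...
Step 2: Sum all derived values
Step 3: Total = 9571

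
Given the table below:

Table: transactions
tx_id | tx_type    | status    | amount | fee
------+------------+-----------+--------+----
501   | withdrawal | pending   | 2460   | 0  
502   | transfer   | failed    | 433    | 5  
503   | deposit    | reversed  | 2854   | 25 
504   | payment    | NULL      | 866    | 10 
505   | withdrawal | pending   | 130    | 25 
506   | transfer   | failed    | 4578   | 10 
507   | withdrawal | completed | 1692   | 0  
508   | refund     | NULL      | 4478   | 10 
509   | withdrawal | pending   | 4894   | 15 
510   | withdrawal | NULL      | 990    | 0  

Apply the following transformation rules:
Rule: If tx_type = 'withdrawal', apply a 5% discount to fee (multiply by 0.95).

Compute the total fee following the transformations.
98.0

Step 1: Records with tx_type = 'withdrawal' have total fee = 40
Step 2: Apply multiplier: 40 × 0.95 = 38.0
Step 3: Other records total: 60
Step 4: Final sum = 38.0 + 60 = 98.0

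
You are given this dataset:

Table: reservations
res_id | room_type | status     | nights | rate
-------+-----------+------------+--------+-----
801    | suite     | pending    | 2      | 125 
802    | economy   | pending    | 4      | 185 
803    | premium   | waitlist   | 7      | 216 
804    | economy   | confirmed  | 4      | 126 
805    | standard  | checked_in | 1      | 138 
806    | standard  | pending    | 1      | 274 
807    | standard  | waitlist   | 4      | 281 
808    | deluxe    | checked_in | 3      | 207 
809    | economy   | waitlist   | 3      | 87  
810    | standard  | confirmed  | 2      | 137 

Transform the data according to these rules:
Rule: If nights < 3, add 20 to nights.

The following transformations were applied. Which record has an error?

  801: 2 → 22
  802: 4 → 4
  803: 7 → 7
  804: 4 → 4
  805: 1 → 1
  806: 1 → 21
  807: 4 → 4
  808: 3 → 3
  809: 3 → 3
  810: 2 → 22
Record 805 has an error. The correct transformed value should be 21, not 1.

Step 1: Check each record against the rule
Step 2: Record 805 has nights = 1
Step 3: Since 1 < 3, the bonus should have been applied
Step 4: Correct value = 21, but claimed value = 1
Conclusion: Record 805 has the error.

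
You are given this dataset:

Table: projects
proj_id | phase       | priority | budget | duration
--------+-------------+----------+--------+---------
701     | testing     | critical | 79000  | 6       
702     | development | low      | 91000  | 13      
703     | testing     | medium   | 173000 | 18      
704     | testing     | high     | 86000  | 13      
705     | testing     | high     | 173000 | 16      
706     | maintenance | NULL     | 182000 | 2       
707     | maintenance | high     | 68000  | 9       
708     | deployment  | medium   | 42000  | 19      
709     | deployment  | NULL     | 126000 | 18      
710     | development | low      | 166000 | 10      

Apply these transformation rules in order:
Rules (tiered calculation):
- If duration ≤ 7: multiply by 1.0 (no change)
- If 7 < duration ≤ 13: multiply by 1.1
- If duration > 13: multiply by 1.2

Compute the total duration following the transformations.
142.7

Step 1: Tier 1 (duration ≤ 7): 2 records, sum = 8 × 1.0 = 8.0
Step 2: Tier 2 (7 < duration ≤ 13): 4 records, sum = 45 × 1.1 = 49.5
Step 3: Tier 3 (duration > 13): 4 records, sum = 71 × 1.2 = 85.2
Step 4: Final sum = 8.0 + 49.5 + 85.2 = 142.7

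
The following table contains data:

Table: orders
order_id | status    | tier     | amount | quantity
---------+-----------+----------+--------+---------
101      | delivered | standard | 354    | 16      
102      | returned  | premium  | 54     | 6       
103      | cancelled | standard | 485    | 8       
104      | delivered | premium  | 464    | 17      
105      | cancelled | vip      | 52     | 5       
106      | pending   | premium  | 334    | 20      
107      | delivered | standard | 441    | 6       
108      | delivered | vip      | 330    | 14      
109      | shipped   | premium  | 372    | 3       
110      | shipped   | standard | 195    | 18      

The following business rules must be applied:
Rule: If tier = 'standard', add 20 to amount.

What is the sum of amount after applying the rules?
3161

Step 1: Count records where tier = 'standard': 4
Step 2: Total bonus added: 4 × 20 = 80
Step 3: Original sum of amount: 3081
Step 4: Final sum = 3081 + 80 = 3161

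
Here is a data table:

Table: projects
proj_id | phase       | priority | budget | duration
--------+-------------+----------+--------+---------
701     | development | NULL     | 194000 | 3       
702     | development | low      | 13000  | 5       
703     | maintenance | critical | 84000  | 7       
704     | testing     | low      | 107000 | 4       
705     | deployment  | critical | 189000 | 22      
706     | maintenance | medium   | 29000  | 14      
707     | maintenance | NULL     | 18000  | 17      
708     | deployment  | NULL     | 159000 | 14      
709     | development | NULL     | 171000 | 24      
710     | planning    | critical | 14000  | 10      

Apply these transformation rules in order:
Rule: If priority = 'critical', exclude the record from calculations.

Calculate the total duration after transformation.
81

Step 1: Identify records where priority = 'critical'
Step 2: The excluded records sum to 39
Step 3: Original total duration = 120
Step 4: Remaining total = 120 - 39 = 81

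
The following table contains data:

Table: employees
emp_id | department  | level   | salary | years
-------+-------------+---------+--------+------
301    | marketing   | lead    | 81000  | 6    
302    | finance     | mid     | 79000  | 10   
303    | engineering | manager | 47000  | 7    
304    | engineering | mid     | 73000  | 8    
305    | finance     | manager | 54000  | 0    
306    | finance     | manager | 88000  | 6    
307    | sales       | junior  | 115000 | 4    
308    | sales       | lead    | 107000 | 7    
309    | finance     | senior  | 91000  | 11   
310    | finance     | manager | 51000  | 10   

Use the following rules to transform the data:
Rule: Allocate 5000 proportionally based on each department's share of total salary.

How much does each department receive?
engineering: 763.36, finance: 2309.16, marketing: 515.27, sales: 1412.21

Step 1: Calculate total salary = 786000
Step 2: Calculate each department's proportion:
  engineering: 120000/786000 = 15.27% → 763.36
  finance: 363000/786000 = 46.18% → 2309.16
  marketing: 81000/786000 = 10.31% → 515.27
  sales: 222000/786000 = 28.24% → 1412.21
Step 3: Verify: sum of allocations ≈ 5000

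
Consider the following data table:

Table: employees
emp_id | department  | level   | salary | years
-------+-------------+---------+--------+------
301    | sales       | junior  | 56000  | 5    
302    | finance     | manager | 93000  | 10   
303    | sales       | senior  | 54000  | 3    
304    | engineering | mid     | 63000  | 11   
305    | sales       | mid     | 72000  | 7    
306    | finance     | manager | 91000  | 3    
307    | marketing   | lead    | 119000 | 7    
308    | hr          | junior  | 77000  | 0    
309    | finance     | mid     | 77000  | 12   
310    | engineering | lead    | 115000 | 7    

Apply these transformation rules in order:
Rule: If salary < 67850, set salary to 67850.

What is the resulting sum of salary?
847550

Step 1: 3 records have salary < 67850
Step 2: These records originally summed to 173000
Step 3: After setting to minimum: 3 × 67850 = 203550
Step 4: Unaffected records sum: 644000
Step 5: Final sum = 203550 + 644000 = 847550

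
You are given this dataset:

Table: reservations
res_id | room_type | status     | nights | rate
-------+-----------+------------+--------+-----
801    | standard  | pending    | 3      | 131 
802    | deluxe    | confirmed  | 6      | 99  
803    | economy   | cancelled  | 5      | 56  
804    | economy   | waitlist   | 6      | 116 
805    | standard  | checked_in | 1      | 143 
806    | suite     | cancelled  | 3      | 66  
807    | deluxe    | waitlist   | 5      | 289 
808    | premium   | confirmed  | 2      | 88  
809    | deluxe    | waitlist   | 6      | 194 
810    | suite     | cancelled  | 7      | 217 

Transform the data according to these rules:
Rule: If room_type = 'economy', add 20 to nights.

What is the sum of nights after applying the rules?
84

Step 1: Count records where room_type = 'economy': 2
Step 2: Total bonus added: 2 × 20 = 40
Step 3: Original sum of nights: 44
Step 4: Final sum = 44 + 40 = 84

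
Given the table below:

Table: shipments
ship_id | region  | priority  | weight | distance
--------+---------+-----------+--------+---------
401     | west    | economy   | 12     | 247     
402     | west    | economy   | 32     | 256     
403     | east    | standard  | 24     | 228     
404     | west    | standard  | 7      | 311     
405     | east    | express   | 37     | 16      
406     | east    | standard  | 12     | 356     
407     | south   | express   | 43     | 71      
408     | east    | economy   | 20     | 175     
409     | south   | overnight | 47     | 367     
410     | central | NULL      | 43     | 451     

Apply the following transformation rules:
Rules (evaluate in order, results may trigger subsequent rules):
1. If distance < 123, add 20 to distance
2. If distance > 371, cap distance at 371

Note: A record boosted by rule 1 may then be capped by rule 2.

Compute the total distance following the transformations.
2438

Step 1: Apply rule 1 to records with distance < 123
  - 2 records get bonus of 20
  - Of these, 0 records then exceed 371 and get capped
Step 2: Apply rule 2 to records with distance > 371
  - 1 records (original) are capped
Step 3: Calculate final sum = 2438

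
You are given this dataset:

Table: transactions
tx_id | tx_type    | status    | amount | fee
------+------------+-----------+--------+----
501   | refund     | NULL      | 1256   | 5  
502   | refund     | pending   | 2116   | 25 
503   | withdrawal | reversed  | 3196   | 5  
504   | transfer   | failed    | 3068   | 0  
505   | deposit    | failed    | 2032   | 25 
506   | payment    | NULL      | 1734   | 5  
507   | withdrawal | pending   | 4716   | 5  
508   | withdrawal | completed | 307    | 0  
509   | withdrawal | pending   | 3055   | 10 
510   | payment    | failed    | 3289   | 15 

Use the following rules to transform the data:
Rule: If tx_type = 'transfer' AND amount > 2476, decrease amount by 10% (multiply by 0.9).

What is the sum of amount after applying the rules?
24462.2

Step 1: Find records where tx_type = 'transfer' AND amount > 2476
Step 2: 1 records match, summing to 3068
Step 3: After multiplier: 3068 × 0.9 = 2761.2
Step 4: Unaffected records sum: 21701
Step 5: Final sum = 2761.2 + 21701 = 24462.2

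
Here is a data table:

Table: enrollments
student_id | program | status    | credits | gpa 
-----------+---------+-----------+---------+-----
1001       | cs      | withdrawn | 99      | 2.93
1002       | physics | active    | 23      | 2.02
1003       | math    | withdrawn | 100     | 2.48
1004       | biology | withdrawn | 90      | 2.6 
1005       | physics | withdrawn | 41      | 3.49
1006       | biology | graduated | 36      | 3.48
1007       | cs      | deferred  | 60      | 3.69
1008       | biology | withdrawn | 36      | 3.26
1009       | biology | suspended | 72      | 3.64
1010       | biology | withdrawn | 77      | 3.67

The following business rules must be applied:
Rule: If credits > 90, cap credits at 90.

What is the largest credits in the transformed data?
90

Step 1: Original maximum credits = 100
Step 2: Apply cap at 90
Step 3: 2 records had credits > 90 and were capped
Step 4: Maximum after transformation = 90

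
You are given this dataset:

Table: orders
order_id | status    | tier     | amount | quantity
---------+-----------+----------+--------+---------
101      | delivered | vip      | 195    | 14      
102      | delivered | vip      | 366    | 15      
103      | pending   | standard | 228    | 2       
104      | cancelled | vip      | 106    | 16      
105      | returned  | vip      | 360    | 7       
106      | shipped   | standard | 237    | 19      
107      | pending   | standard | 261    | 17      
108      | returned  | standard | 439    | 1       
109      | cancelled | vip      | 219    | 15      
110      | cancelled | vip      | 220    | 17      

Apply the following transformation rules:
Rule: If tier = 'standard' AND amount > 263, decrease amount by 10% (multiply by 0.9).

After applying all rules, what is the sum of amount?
2587.1

Step 1: Find records where tier = 'standard' AND amount > 263
Step 2: 1 records match, summing to 439
Step 3: After multiplier: 439 × 0.9 = 395.1
Step 4: Unaffected records sum: 2192
Step 5: Final sum = 395.1 + 2192 = 2587.1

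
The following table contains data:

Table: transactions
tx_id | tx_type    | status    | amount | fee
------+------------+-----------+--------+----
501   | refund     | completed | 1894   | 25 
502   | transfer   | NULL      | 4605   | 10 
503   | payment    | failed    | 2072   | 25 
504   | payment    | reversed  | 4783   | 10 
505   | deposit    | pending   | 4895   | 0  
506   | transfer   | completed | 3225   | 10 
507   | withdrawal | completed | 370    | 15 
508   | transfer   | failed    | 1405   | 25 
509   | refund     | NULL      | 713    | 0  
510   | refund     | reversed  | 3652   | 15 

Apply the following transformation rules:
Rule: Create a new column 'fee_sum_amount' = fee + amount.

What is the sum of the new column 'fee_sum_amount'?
27749

Step 1: For each record, compute fee + amount
Example calculations:
  25 + 1894 = 1919
  10 + 4605 = 4615
  25 + 2072 = 2097
  ...
Step 2: Sum all derived values
Step 3: Total = 27749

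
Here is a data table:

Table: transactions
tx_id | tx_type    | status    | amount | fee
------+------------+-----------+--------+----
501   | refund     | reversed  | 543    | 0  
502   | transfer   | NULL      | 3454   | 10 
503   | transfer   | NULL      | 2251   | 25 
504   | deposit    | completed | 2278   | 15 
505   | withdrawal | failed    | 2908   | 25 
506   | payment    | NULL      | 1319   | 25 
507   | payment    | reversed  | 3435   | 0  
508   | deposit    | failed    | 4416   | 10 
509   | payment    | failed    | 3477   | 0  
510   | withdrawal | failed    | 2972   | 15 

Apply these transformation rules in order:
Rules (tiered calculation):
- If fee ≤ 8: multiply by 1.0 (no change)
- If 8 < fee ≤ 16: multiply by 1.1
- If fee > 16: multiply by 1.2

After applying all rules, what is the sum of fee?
145.0

Step 1: Tier 1 (fee ≤ 8): 3 records, sum = 0 × 1.0 = 0.0
Step 2: Tier 2 (8 < fee ≤ 16): 4 records, sum = 50 × 1.1 = 55.0
Step 3: Tier 3 (fee > 16): 3 records, sum = 75 × 1.2 = 90.0
Step 4: Final sum = 0.0 + 55.0 + 90.0 = 145.0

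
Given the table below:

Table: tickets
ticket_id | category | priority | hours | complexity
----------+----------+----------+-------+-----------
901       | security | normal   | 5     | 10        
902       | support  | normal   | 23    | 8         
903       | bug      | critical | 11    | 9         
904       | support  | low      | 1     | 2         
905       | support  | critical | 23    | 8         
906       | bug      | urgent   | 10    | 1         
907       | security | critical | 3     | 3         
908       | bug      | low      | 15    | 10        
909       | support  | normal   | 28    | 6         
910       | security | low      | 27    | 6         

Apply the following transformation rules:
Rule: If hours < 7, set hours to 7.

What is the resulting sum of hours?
158

Step 1: 3 records have hours < 7
Step 2: These records originally summed to 9
Step 3: After setting to minimum: 3 × 7 = 21
Step 4: Unaffected records sum: 137
Step 5: Final sum = 21 + 137 = 158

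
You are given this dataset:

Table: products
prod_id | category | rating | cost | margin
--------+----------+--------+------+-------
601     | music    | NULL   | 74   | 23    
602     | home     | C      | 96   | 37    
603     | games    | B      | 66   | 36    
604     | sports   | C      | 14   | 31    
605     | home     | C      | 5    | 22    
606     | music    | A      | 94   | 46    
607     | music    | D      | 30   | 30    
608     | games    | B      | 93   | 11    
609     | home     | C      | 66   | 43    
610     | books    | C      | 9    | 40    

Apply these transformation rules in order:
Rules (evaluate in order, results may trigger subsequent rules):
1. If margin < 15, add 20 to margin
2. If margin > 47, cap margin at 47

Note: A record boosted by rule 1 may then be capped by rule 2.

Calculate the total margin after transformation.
339

Step 1: Apply rule 1 to records with margin < 15
  - 1 records get bonus of 20
  - Of these, 0 records then exceed 47 and get capped
Step 2: Apply rule 2 to records with margin > 47
  - 0 records (original) are capped
Step 3: Calculate final sum = 339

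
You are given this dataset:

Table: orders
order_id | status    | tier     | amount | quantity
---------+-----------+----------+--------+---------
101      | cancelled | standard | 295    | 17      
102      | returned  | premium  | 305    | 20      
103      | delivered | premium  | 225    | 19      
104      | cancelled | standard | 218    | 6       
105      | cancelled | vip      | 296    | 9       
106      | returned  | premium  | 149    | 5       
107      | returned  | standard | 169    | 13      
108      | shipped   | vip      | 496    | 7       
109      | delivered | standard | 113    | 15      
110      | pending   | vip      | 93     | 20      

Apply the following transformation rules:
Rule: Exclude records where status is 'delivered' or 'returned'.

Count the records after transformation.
5

Step 1: Count records to exclude
  - 2 (delivered) + 3 (returned) = 5 records
Step 2: Total records: 10
Step 3: Remaining = 10 - 5 = 5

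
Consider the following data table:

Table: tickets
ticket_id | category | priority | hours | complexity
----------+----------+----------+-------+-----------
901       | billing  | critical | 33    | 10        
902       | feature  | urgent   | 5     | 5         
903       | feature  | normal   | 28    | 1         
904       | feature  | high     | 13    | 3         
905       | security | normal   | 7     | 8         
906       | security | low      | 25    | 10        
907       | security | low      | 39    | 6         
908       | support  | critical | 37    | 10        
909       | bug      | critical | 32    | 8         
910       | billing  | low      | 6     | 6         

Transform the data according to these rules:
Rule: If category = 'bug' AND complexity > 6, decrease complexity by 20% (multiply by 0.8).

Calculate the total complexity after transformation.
65.4

Step 1: Find records where category = 'bug' AND complexity > 6
Step 2: 1 records match, summing to 8
Step 3: After multiplier: 8 × 0.8 = 6.4
Step 4: Unaffected records sum: 59
Step 5: Final sum = 6.4 + 59 = 65.4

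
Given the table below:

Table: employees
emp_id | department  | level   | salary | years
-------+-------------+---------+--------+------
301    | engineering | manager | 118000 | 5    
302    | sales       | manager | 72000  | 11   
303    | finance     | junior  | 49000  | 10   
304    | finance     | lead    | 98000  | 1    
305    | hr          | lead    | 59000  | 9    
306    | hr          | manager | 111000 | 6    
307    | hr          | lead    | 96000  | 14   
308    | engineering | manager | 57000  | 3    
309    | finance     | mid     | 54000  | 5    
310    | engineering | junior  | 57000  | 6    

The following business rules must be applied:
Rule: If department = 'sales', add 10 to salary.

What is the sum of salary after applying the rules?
771010

Step 1: Count records where department = 'sales': 1
Step 2: Total bonus added: 1 × 10 = 10
Step 3: Original sum of salary: 771000
Step 4: Final sum = 771000 + 10 = 771010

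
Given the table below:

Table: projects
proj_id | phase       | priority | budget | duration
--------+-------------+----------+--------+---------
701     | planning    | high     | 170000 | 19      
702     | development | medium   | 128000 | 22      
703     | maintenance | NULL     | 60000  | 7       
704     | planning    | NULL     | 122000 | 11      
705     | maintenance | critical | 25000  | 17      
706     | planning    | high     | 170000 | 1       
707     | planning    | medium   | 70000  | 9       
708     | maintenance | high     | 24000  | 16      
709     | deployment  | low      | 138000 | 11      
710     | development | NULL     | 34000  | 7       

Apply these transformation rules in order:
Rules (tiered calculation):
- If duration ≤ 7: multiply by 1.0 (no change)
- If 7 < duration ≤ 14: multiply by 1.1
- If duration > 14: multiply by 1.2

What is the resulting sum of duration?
137.9

Step 1: Tier 1 (duration ≤ 7): 3 records, sum = 15 × 1.0 = 15.0
Step 2: Tier 2 (7 < duration ≤ 14): 3 records, sum = 31 × 1.1 = 34.1
Step 3: Tier 3 (duration > 14): 4 records, sum = 74 × 1.2 = 88.8
Step 4: Final sum = 15.0 + 34.1 + 88.8 = 137.9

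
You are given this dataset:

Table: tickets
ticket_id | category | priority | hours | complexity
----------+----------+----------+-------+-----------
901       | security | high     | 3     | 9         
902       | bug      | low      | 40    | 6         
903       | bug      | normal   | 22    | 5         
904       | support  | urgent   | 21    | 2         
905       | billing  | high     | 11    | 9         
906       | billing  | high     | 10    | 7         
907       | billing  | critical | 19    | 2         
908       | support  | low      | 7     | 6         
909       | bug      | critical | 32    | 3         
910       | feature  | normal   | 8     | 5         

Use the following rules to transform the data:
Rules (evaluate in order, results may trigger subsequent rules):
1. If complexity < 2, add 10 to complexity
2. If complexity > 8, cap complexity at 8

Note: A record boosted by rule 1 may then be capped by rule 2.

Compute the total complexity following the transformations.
52

Step 1: Apply rule 1 to records with complexity < 2
  - 0 records get bonus of 10
  - Of these, 0 records then exceed 8 and get capped
Step 2: Apply rule 2 to records with complexity > 8
  - 2 records (original) are capped
Step 3: Calculate final sum = 52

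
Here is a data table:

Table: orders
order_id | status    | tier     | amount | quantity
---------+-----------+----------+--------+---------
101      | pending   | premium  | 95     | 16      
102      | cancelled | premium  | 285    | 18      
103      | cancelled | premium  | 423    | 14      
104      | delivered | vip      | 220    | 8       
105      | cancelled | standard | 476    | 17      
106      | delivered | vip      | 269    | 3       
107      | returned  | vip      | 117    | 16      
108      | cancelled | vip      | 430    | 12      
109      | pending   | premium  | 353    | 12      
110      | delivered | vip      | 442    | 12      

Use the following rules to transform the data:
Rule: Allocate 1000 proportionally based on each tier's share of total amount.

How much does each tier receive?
premium: 371.7, standard: 153.05, vip: 475.24

Step 1: Calculate total amount = 3110
Step 2: Calculate each tier's proportion:
  premium: 1156/3110 = 37.17% → 371.7
  standard: 476/3110 = 15.31% → 153.05
  vip: 1478/3110 = 47.52% → 475.24
Step 3: Verify: sum of allocations ≈ 1000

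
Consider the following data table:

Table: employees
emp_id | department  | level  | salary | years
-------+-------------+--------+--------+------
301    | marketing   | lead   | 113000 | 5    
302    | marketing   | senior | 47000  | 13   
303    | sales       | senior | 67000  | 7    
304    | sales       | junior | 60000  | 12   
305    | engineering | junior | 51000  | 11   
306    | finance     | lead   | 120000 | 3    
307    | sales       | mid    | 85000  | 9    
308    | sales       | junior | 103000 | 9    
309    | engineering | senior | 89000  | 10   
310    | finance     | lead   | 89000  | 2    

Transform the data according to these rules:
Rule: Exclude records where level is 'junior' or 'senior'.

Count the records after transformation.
4

Step 1: Count records to exclude
  - 3 (junior) + 3 (senior) = 6 records
Step 2: Total records: 10
Step 3: Remaining = 10 - 6 = 4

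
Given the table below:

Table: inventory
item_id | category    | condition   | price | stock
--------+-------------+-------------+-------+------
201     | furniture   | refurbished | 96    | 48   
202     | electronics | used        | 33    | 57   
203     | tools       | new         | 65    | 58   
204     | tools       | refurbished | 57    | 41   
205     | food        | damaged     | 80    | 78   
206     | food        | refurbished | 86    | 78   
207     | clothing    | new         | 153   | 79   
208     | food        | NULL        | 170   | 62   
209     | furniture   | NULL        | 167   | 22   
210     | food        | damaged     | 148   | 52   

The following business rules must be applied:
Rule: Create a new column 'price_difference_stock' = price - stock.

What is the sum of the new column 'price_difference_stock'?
480

Step 1: For each record, compute price - stock
Example calculations:
  96 - 48 = 48
  33 - 57 = -24
  65 - 58 = 7
  ...
Step 2: Sum all derived values
Step 3: Total = 480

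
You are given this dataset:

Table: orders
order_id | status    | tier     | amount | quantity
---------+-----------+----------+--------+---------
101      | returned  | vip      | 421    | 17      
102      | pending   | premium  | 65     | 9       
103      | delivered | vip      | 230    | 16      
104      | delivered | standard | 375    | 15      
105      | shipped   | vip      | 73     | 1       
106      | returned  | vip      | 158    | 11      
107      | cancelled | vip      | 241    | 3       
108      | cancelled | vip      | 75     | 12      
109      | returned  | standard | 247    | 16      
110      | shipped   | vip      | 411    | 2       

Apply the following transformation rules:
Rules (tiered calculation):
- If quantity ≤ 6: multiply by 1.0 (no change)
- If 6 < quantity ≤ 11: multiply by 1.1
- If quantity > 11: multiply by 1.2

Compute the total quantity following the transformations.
119.2

Step 1: Tier 1 (quantity ≤ 6): 3 records, sum = 6 × 1.0 = 6.0
Step 2: Tier 2 (6 < quantity ≤ 11): 2 records, sum = 20 × 1.1 = 22.0
Step 3: Tier 3 (quantity > 11): 5 records, sum = 76 × 1.2 = 91.2
Step 4: Final sum = 6.0 + 22.0 + 91.2 = 119.2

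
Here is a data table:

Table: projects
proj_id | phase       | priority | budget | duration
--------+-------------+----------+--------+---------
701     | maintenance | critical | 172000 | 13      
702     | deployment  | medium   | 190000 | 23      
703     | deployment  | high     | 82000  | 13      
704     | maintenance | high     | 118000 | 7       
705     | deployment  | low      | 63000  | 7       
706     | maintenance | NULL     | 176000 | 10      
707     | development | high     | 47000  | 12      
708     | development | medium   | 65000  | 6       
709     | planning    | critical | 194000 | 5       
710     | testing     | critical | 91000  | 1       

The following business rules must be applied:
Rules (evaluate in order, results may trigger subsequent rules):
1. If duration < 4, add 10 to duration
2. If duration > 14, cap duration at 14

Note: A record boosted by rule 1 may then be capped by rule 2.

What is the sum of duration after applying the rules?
98

Step 1: Apply rule 1 to records with duration < 4
  - 1 records get bonus of 10
  - Of these, 0 records then exceed 14 and get capped
Step 2: Apply rule 2 to records with duration > 14
  - 1 records (original) are capped
Step 3: Calculate final sum = 98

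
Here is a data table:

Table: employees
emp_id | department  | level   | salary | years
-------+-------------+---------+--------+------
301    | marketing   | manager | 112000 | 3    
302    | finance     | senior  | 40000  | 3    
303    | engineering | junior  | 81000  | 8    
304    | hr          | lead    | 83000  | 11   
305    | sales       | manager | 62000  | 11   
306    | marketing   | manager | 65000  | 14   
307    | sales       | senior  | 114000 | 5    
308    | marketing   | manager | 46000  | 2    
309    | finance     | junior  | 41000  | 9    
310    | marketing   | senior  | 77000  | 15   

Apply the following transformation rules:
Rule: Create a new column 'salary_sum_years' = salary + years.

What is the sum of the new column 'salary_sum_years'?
721081

Step 1: For each record, compute salary + years
Example calculations:
  112000 + 3 = 112003
  40000 + 3 = 40003
  81000 + 8 = 81008
  ...
Step 2: Sum all derived values
Step 3: Total = 721081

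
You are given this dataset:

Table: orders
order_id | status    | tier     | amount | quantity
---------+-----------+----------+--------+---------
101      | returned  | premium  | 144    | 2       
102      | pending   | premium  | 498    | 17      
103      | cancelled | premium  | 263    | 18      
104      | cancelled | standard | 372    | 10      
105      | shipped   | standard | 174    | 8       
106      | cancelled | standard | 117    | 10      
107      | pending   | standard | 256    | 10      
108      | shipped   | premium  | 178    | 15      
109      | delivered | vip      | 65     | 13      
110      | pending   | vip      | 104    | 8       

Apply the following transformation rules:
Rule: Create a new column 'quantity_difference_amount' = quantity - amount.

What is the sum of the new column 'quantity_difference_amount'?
-2060

Step 1: For each record, compute quantity - amount
Example calculations:
  2 - 144 = -142
  17 - 498 = -481
  18 - 263 = -245
  ...
Step 2: Sum all derived values
Step 3: Total = -2060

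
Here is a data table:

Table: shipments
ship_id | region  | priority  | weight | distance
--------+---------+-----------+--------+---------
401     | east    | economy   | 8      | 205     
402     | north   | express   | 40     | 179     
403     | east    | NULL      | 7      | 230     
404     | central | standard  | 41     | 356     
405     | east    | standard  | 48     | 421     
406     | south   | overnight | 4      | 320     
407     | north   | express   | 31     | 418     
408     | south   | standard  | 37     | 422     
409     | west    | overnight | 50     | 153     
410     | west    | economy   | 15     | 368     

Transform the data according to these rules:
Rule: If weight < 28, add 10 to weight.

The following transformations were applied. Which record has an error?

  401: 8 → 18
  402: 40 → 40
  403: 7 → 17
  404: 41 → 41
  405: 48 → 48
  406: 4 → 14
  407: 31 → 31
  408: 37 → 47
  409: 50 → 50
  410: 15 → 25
Record 408 has an error. The correct transformed value should be 37, not 47.

Step 1: Check each record against the rule
Step 2: Record 408 has weight = 37
Step 3: Since 37 >= 28, the bonus should not have been applied
Step 4: Correct value = 37, but claimed value = 47
Conclusion: Record 408 has the error.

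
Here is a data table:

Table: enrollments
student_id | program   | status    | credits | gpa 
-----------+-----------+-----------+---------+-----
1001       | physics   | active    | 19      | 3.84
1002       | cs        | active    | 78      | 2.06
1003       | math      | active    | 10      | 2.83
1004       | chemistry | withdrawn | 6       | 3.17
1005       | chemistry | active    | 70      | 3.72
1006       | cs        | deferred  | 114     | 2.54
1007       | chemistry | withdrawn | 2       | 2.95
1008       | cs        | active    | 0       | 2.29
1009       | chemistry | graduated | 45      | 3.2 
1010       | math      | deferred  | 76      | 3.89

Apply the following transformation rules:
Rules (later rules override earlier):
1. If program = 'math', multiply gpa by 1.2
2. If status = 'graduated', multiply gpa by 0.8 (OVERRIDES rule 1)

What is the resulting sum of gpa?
31.19

Step 1: Rule 2 takes priority for records with status = 'graduated'
  - 1 records: 3.2 × 0.8 = 2.56
Step 2: Rule 1 applies to remaining records with program = 'math'
  - 2 records: 6.72 × 1.2 = 8.06
Step 3: Other records unchanged: 20.57
Step 4: Final sum = 2.56 + 8.06 + 20.57 = 31.19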